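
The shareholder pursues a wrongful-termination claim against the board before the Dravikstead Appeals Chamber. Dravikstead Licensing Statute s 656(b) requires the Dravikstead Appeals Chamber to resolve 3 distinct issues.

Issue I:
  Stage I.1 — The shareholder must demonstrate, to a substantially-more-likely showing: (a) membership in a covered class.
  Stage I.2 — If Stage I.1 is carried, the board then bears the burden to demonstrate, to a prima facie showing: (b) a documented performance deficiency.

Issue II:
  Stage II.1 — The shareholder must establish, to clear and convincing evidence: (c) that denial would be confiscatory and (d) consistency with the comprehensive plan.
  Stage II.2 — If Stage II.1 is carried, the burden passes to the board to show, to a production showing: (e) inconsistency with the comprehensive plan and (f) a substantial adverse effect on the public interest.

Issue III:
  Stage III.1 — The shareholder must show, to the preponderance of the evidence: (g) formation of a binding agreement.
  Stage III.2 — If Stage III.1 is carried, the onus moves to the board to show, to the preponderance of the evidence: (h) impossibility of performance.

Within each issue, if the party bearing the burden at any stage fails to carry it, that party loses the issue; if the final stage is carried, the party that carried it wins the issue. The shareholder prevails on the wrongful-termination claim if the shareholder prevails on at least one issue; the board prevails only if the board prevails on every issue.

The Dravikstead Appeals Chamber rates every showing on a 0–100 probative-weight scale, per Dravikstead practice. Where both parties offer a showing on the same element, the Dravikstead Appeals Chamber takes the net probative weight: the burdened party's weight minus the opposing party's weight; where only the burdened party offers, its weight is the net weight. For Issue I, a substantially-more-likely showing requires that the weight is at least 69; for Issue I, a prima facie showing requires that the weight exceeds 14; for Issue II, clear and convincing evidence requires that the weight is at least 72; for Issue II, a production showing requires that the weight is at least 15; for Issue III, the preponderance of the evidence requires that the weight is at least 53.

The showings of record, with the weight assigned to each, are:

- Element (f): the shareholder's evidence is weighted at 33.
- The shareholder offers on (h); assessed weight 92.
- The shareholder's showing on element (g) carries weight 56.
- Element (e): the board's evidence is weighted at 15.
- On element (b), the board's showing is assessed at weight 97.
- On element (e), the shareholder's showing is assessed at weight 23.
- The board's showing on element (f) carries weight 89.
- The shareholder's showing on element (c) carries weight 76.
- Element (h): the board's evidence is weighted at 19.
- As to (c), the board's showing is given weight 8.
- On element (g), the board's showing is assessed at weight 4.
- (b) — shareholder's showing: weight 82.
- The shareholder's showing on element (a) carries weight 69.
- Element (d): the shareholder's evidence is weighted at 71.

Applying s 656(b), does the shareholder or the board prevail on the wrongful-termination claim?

board

— Issue I —
At Stage I.1 the shareholder must meet a substantially-more-likely showing (weight is at least 69): on (a) the weight is 69, which does reach 69, so (a) meets the standard.
  The shareholder carries Stage I.1; the board now bears the burden.
At Stage I.2 the board must meet a prima facie showing (weight exceeds 14): on (b) the weight is 97 less the opposing 82 gives net 15, > 14, so (b) meets the standard.
  All elements met at the final stage.
All stages carried — the board prevails on this issue.
— Issue II —
Stage II.1 (shareholder, clear and convincing evidence, weight is at least 72): (c) net 76−8=68 < 72 — fails; (d) 71 < 72 — fails.
  Stage II.1 not carried; the shareholder fails its burden.
The board prevails on this issue.
— Issue III —
Stage III.1 — burden on shareholder; standard: the preponderance of the evidence (weight is at least 53).
    (g): 56 − 4 = 52 < 53 [not met]
  The shareholder does not carry Stage III.1.
So the board prevails on this issue.
Per-issue: Issue I → board; Issue II → board; Issue III → board. The shareholder must prevail on at least one issue; overall, the board prevails.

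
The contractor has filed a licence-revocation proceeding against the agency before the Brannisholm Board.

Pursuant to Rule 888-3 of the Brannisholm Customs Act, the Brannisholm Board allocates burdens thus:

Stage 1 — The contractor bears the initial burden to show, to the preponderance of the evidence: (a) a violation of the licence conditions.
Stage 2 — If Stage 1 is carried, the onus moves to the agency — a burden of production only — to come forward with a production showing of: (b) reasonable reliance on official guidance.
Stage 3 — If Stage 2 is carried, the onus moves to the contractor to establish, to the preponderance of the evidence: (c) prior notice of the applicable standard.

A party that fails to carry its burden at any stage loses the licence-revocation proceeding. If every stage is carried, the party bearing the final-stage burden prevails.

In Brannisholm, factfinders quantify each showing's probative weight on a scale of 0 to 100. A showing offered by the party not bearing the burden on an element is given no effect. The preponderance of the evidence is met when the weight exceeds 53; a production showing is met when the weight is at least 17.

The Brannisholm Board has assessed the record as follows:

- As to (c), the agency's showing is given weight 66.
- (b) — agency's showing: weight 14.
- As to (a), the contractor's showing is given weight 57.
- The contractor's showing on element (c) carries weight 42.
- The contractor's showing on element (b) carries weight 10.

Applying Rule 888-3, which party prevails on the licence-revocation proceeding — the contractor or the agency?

Stage 1 (contractor, the preponderance of the evidence, weight exceeds 53): (a) 57 > 53 — meets.
  The contractor carries Stage 1; the agency now bears the burden.
Stage 2 (agency, a production showing, weight is at least 17): (b) 14 (contractor's 10 disregarded) < 17 — fails.
  The agency does not carry Stage 2.
The contractor prevails.

contractor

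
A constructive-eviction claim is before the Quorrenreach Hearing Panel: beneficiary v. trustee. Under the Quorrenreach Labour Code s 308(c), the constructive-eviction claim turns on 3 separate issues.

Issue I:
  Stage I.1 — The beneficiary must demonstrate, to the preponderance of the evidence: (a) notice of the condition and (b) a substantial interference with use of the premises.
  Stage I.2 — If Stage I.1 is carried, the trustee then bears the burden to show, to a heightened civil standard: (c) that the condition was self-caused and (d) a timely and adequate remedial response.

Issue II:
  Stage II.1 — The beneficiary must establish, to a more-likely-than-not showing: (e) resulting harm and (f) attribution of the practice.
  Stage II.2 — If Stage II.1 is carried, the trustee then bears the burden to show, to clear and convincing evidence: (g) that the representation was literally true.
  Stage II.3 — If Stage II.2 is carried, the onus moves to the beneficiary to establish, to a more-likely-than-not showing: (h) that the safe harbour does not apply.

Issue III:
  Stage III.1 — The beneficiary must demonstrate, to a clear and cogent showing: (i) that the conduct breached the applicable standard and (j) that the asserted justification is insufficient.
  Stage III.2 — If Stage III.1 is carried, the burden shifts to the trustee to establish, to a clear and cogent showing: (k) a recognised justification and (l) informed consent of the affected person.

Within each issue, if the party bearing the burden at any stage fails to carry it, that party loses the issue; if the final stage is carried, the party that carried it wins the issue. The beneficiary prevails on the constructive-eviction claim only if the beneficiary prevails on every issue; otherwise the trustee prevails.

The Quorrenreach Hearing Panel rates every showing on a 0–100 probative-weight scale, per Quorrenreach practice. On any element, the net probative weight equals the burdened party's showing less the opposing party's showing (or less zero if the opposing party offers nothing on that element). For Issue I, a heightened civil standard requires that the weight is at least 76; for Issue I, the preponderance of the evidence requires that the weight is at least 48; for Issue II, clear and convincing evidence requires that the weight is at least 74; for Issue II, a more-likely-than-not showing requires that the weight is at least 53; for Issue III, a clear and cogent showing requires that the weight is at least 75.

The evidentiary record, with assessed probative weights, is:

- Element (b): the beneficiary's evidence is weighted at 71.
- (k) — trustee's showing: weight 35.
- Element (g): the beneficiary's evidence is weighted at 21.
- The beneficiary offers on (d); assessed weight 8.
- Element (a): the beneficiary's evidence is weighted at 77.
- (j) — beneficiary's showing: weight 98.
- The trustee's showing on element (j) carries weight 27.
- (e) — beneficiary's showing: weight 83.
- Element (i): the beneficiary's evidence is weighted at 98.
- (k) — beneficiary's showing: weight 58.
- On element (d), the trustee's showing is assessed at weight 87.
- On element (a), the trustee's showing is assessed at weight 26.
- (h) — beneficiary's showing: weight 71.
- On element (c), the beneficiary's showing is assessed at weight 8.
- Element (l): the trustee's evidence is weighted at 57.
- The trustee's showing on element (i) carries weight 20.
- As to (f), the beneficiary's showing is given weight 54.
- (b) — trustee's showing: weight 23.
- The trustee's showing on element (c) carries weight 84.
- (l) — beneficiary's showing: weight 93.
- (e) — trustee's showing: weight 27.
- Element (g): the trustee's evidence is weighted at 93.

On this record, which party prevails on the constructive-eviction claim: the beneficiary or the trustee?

— Issue I —
Stage I.1 (beneficiary, the preponderance of the evidence, weight is at least 48): (a) net 77−26=51 ≥ 48 — meets; (b) net 71−23=48 ≥ 48 — meets.
  The beneficiary carries Stage I.1; the trustee now bears the burden.
Stage I.2 (trustee, a heightened civil standard, weight is at least 76): (c) net 84−8=76 ≥ 76 — meets; (d) net 87−8=79 ≥ 76 — meets.
  All elements met at the final stage.
All stages carried — the trustee prevails on this issue.
— Issue II —
Stage II.1 (beneficiary, a more-likely-than-not showing, weight is at least 53): (e) net 83−27=56 ≥ 53 — meets; (f) 54 ≥ 53 — meets.
  Stage II.1 is satisfied; the onus moves to the trustee.
Stage II.2 (trustee, clear and convincing evidence, weight is at least 74): (g) net 93−21=72 < 74 — fails.
  Not every element is met, so the trustee fails to carry Stage II.2.
The beneficiary prevails on this issue.
— Issue III —
Stage III.1 — burden on beneficiary; standard: a clear and cogent showing (weight is at least 75).
    (i): 98 − 20 = 78 ≥ 75 [met]
    (j): 98 − 27 = 71 < 75 [not met]
  The beneficiary does not carry Stage III.1.
The trustee prevails on this issue.
Per-issue: Issue I → trustee; Issue II → beneficiary; Issue III → trustee. The beneficiary must prevail on every issue; overall, the trustee prevails.

trustee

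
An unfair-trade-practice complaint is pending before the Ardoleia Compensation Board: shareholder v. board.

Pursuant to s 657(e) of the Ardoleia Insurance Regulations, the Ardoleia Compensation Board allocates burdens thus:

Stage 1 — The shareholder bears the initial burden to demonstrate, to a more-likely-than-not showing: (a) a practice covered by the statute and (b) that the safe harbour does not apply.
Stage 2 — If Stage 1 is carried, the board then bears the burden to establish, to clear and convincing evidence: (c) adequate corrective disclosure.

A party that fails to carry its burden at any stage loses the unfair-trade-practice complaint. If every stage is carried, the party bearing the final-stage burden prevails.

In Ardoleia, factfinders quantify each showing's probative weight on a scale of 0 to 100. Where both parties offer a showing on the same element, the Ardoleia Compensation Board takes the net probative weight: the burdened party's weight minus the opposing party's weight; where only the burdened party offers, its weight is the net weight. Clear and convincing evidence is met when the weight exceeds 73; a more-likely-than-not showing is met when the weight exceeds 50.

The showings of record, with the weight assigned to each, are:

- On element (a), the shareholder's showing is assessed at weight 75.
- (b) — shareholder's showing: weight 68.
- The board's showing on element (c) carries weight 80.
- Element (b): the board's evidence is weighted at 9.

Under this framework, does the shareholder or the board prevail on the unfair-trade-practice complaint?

Stage 1 (shareholder, a more-likely-than-not showing, weight exceeds 50): (a) 75 > 50 — meets; (b) net 68−9=59 > 50 — meets.
  The shareholder carries Stage 1; the board now bears the burden.
Stage 2 (board, clear and convincing evidence, weight exceeds 73): (c) 80 > 73 — meets.
  All elements met at the final stage.
Every stage carried; the board prevails.

board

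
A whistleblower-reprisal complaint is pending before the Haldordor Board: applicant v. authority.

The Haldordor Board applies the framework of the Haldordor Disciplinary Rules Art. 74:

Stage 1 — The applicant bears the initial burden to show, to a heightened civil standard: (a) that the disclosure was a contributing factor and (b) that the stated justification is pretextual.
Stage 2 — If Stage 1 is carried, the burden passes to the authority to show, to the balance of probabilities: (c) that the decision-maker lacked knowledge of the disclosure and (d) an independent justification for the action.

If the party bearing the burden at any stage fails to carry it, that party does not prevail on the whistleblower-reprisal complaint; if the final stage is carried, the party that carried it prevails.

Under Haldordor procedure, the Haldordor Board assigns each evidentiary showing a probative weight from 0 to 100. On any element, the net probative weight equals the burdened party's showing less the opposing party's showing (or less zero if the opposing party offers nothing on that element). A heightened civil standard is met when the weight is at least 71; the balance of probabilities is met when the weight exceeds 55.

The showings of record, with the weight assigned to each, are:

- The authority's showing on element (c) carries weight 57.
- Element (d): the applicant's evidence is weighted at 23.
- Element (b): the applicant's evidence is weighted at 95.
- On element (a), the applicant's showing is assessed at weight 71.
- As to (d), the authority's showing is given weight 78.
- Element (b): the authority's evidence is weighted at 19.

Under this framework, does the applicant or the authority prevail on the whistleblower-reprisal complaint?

applicant

Stage 1 (applicant, a heightened civil standard, weight is at least 71): (a) 71 ≥ 71 — meets; (b) net 95−19=76 ≥ 71 — meets.
  Stage 1 carried; the burden shifts to the authority.
Stage 2 (authority, the balance of probabilities, weight exceeds 55): (c) 57 > 55 — meets; (d) net 78−23=55 ≤ 55 — fails.
  Stage 2 not carried; the authority fails its burden.
So the applicant prevails.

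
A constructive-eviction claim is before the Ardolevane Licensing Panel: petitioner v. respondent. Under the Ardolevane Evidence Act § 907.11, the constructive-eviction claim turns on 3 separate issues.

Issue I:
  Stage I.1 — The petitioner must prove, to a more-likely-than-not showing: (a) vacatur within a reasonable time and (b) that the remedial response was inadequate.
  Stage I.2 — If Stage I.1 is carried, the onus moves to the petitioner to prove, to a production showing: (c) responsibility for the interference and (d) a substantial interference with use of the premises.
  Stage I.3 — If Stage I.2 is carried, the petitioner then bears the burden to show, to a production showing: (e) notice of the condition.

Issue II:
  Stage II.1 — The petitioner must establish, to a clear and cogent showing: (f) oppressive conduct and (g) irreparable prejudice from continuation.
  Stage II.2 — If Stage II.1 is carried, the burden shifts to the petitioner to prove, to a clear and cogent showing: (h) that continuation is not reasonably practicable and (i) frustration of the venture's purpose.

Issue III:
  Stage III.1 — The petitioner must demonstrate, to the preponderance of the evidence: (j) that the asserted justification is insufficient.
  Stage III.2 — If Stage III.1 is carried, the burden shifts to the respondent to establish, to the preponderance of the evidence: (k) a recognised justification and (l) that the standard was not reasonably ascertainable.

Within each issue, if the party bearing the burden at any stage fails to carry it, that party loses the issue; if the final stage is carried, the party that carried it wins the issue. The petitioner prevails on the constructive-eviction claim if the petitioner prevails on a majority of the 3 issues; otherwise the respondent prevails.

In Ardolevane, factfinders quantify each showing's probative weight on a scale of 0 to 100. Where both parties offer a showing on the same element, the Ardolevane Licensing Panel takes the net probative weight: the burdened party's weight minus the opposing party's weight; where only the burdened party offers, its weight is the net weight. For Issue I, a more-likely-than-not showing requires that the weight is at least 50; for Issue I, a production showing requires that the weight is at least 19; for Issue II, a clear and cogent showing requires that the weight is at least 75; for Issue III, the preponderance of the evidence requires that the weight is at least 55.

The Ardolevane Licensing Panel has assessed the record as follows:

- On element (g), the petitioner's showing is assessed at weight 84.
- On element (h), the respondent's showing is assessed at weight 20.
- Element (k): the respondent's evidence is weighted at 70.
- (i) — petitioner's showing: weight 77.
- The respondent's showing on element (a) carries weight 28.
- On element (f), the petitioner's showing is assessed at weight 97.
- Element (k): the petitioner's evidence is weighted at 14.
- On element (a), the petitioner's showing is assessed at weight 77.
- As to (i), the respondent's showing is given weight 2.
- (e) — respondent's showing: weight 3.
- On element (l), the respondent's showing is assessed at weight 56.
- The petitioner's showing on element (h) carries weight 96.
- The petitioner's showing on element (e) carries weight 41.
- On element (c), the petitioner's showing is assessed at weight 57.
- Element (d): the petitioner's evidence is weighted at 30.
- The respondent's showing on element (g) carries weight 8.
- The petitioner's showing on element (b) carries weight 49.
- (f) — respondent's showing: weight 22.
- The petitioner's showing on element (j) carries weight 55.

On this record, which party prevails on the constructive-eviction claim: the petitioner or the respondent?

— Issue I —
Stage I.1 — burden on petitioner; standard: a more-likely-than-not showing (weight is at least 50).
    (a): 77 − 28 = 49 < 50 [not met]
    (b): 49 < 50 [not met]
  The petitioner does not carry Stage I.1.
The analysis ends at Stage I.1; the respondent prevails on this issue.
— Issue II —
At Stage II.1 the petitioner must meet a clear and cogent showing (weight is at least 75): on (f) the weight is 97 less the opposing 22 gives net 75, ≥ 75, so (f) meets the standard; on (g) the weight is 84 less the opposing 8 gives net 76, ≥ 75, so (g) meets the standard.
  Stage II.1 carried; the burden remains with the petitioner.
At Stage II.2 the petitioner must meet a clear and cogent showing (weight is at least 75): on (h) the weight is 96 less the opposing 20 gives net 76, ≥ 75, so (h) meets the standard; on (i) the weight is 77 less the opposing 2 gives net 75, ≥ 75, so (i) meets the standard.
  The petitioner carries the last stage.
Every stage carried; the petitioner prevails on this issue.
— Issue III —
Stage III.1 (petitioner, the preponderance of the evidence, weight is at least 55): (j) 55 ≥ 55 — meets.
  The petitioner carries Stage III.1; the respondent now bears the burden.
Stage III.2 (respondent, the preponderance of the evidence, weight is at least 55): (k) net 70−14=56 ≥ 55 — meets; (l) 56 ≥ 55 — meets.
  Stage III.2 carried; the final stage is satisfied.
Every stage carried; the respondent prevails on this issue.
Per-issue: Issue I → respondent; Issue II → petitioner; Issue III → respondent. The petitioner must prevail on a majority of issues; overall, the respondent prevails.

respondent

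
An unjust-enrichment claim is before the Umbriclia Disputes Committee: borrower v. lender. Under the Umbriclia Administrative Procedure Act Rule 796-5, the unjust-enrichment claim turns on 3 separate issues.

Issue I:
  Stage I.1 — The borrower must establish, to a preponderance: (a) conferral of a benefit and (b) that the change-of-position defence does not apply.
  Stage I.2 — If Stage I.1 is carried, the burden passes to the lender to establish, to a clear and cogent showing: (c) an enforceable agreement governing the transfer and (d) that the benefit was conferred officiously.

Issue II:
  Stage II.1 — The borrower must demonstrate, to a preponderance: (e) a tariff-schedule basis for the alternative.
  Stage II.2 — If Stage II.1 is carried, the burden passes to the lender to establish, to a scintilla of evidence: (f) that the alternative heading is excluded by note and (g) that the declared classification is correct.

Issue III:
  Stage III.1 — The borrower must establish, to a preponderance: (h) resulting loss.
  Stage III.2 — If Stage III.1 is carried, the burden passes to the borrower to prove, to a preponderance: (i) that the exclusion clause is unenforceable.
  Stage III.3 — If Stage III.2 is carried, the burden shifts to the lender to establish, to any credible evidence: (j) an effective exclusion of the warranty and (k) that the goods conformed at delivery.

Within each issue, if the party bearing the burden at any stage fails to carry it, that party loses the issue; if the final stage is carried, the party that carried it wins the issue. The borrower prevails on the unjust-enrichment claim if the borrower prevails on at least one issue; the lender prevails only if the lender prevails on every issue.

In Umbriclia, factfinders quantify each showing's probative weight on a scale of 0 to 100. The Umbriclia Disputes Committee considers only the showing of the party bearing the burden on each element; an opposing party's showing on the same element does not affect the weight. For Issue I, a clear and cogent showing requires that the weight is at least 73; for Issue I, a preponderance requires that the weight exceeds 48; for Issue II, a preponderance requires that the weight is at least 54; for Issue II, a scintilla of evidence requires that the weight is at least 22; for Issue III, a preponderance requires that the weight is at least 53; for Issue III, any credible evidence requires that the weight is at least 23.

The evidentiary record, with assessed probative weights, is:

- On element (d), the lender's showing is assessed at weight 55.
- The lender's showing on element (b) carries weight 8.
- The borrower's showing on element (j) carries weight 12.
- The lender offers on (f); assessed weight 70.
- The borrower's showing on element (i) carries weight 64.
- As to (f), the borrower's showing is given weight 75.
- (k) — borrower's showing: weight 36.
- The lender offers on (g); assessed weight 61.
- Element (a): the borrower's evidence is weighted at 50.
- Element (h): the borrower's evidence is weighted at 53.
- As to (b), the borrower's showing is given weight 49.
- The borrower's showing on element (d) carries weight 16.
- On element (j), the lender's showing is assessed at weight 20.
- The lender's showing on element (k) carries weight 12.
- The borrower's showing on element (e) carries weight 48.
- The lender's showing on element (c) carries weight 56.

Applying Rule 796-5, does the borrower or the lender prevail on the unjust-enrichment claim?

borrower

— Issue I —
Stage I.1 — burden on borrower; standard: a preponderance (weight exceeds 48).
    (a): 50 > 48 [met]
    (b): 49 (lender's 8 disregarded) > 48 [met]
  The borrower carries Stage I.1; the lender now bears the burden.
Stage I.2 — burden on lender; standard: a clear and cogent showing (weight is at least 73).
    (c): 56 < 73 [not met]
    (d): 55 (borrower's 16 disregarded) < 73 [not met]
  The lender does not carry Stage I.2.
The borrower prevails on this issue.
— Issue II —
Stage II.1 (borrower, a preponderance, weight is at least 54): (e) 48 < 54 — fails.
  Not every element is met, so the borrower fails to carry Stage II.1.
The analysis ends at Stage II.1; the lender prevails on this issue.
— Issue III —
Stage III.1 (borrower, a preponderance, weight is at least 53): (h) 53 ≥ 53 — meets.
  Stage III.1 is satisfied; the borrower continues to bear the burden.
Stage III.2 (borrower, a preponderance, weight is at least 53): (i) 64 ≥ 53 — meets.
  The borrower carries Stage III.2; the lender now bears the burden.
Stage III.3 (lender, any credible evidence, weight is at least 23): (j) 20 (borrower's 12 disregarded) < 23 — fails; (k) 12 (borrower's 36 disregarded) < 23 — fails.
  Not every element is met, so the lender fails to carry Stage III.3.
So the borrower prevails on this issue.
Per-issue: Issue I → borrower; Issue II → lender; Issue III → borrower. The borrower must prevail on at least one issue; overall, the borrower prevails.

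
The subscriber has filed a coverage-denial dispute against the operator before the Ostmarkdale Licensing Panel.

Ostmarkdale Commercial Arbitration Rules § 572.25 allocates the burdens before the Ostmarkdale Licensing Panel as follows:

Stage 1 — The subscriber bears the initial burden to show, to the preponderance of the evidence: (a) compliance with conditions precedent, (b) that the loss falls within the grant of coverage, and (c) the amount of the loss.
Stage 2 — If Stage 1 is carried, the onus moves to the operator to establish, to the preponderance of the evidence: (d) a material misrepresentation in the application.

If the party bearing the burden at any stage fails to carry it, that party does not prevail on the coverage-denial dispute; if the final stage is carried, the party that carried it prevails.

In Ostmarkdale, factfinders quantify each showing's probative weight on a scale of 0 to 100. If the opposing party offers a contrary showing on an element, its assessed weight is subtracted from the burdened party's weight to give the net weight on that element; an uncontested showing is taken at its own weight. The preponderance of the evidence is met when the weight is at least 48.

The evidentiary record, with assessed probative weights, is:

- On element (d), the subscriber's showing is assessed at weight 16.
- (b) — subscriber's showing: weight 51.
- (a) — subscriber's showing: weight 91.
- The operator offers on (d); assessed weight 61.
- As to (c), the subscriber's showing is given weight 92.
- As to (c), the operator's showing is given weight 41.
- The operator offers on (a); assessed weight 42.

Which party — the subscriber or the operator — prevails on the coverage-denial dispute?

subscriber

At Stage 1 the subscriber must meet the preponderance of the evidence (weight is at least 48): on (a) the weight is 91 less the opposing 42 gives net 49, ≥ 48, so (a) meets the standard; on (b) the weight is 51, ≥ 48, so (b) meets the standard; on (c) the weight is 92 less the opposing 41 gives net 51, ≥ 48, so (c) meets the standard.
  The subscriber carries Stage 1; the operator now bears the burden.
At Stage 2 the operator must meet the preponderance of the evidence (weight is at least 48): on (d) the weight is 61 less the opposing 16 gives net 45, which does not reach 48, so (d) does not meet the standard.
  Stage 2 not carried; the operator fails its burden.
The analysis ends at Stage 2; the subscriber prevails.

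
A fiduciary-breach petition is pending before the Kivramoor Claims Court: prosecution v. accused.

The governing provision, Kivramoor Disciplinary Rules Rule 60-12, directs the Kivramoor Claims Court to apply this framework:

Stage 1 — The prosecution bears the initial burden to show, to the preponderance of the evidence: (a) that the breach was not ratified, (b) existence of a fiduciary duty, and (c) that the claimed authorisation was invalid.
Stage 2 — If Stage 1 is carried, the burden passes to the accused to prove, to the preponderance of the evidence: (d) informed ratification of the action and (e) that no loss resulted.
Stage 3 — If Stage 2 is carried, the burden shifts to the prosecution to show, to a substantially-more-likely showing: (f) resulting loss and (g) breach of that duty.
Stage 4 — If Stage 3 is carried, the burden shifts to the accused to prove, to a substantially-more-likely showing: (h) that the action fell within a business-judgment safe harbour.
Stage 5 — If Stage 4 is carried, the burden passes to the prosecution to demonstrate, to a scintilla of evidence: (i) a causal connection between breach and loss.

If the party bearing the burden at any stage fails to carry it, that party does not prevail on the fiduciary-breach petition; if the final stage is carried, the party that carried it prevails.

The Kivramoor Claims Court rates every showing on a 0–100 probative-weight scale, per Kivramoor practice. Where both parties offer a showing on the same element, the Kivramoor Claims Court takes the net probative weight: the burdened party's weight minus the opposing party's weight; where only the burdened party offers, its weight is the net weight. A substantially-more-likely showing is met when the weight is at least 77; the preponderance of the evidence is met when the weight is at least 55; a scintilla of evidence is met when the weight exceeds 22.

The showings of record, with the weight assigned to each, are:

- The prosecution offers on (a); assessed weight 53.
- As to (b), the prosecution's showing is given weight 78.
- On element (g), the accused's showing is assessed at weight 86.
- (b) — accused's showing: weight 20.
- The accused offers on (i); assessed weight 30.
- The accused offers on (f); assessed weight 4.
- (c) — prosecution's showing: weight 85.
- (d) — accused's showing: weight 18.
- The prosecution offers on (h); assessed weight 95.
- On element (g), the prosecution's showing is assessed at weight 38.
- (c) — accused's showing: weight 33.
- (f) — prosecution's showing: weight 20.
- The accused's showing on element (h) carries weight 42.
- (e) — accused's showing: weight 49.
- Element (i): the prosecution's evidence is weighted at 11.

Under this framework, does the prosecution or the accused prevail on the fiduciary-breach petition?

accused

At Stage 1 the prosecution must meet the preponderance of the evidence (weight is at least 55): on (a) the weight is 53, < 55, so (a) does not meet the standard; on (b) the weight is 78 less the opposing 20 gives net 58, which does reach 55, so (b) meets the standard; on (c) the weight is 85 less the opposing 33 gives net 52, which does not reach 55, so (c) does not meet the standard.
  The prosecution does not carry Stage 1.
The accused prevails.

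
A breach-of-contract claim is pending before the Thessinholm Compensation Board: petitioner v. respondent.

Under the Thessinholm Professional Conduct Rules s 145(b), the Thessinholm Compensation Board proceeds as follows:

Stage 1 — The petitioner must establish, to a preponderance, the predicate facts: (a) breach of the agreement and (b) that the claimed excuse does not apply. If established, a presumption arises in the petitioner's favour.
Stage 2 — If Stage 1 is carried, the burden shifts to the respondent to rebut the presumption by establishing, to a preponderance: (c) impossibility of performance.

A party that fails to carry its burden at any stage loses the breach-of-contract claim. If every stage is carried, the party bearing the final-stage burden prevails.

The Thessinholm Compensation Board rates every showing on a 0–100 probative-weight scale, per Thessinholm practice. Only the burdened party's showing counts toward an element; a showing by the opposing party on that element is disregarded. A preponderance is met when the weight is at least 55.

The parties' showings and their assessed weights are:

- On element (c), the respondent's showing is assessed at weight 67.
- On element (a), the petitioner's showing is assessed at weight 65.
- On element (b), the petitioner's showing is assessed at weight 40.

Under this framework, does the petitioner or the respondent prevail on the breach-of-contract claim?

At Stage 1 the petitioner must meet a preponderance (weight is at least 55): on (a) the weight is 65, which does reach 55, so (a) meets the standard; on (b) the weight is 40, which does not reach 55, so (b) does not meet the standard.
  Not every element is met, so the petitioner fails to carry Stage 1.
The analysis ends at Stage 1; the respondent prevails.

respondent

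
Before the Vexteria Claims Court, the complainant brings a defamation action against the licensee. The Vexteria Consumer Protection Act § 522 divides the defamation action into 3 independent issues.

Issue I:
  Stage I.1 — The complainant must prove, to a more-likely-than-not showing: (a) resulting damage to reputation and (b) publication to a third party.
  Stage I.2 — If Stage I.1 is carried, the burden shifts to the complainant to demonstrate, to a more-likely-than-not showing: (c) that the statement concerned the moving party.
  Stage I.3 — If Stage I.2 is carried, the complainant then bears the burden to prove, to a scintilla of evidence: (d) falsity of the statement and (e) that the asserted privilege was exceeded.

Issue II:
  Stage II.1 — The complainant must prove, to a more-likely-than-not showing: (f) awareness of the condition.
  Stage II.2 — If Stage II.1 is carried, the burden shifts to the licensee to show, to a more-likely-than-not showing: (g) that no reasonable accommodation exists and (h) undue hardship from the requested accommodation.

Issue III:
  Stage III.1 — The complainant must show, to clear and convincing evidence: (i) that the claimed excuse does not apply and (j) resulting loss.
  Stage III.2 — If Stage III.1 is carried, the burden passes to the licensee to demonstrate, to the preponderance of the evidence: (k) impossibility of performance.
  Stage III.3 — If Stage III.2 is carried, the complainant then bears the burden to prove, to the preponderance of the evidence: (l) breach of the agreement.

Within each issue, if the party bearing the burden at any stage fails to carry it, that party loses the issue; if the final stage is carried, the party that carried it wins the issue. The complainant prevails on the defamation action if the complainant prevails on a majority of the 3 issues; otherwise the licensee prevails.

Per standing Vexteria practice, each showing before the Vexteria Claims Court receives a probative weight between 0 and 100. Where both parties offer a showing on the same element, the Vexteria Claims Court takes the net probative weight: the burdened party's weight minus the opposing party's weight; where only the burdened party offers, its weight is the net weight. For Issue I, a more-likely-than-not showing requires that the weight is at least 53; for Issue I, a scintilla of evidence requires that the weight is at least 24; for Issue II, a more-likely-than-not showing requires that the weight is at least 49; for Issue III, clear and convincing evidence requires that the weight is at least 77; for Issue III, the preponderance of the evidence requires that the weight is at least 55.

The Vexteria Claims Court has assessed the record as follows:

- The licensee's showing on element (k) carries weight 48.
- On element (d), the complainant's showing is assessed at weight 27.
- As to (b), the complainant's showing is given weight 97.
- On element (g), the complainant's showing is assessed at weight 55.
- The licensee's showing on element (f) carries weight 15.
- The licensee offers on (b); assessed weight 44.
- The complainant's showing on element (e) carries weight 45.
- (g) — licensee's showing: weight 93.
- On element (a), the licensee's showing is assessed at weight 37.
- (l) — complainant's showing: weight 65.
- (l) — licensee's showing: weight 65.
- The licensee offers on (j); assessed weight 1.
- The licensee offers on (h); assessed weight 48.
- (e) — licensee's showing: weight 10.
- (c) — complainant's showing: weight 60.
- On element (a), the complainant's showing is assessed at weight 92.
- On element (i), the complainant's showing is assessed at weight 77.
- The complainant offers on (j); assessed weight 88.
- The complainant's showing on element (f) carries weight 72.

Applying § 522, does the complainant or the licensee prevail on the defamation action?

— Issue I —
Stage I.1 — burden on complainant; standard: a more-likely-than-not showing (weight is at least 53).
    (a): 92 − 37 = 55 ≥ 53 [met]
    (b): 97 − 44 = 53 ≥ 53 [met]
  Stage I.1 carried; the burden remains with the complainant.
Stage I.2 — burden on complainant; standard: a more-likely-than-not showing (weight is at least 53).
    (c): 60 ≥ 53 [met]
  Stage I.2 carried; the burden remains with the complainant.
Stage I.3 — burden on complainant; standard: a scintilla of evidence (weight is at least 24).
    (d): 27 ≥ 24 [met]
    (e): 45 − 10 = 35 ≥ 24 [met]
  All elements met at the final stage.
With every stage satisfied, the complainant prevails on this issue.
— Issue II —
Stage II.1 (complainant, a more-likely-than-not showing, weight is at least 49): (f) net 72−15=57 ≥ 49 — meets.
  Stage II.1 is satisfied; the onus moves to the licensee.
Stage II.2 (licensee, a more-likely-than-not showing, weight is at least 49): (g) net 93−55=38 < 49 — fails; (h) 48 < 49 — fails.
  Stage II.2 not carried; the licensee fails its burden.
The complainant prevails on this issue.
— Issue III —
At Stage III.1 the complainant must meet clear and convincing evidence (weight is at least 77): on (i) the weight is 77, which does reach 77, so (i) meets the standard; on (j) the weight is 88 less the opposing 1 gives net 87, which does reach 77, so (j) meets the standard.
  All elements met. The burden passes to the licensee.
At Stage III.2 the licensee must meet the preponderance of the evidence (weight is at least 55): on (k) the weight is 48, which does not reach 55, so (k) does not meet the standard.
  Not every element is met, so the licensee fails to carry Stage III.2.
The complainant prevails on this issue.
Per-issue: Issue I → complainant; Issue II → complainant; Issue III → complainant. The complainant must prevail on a majority of issues; overall, the complainant prevails.

complainant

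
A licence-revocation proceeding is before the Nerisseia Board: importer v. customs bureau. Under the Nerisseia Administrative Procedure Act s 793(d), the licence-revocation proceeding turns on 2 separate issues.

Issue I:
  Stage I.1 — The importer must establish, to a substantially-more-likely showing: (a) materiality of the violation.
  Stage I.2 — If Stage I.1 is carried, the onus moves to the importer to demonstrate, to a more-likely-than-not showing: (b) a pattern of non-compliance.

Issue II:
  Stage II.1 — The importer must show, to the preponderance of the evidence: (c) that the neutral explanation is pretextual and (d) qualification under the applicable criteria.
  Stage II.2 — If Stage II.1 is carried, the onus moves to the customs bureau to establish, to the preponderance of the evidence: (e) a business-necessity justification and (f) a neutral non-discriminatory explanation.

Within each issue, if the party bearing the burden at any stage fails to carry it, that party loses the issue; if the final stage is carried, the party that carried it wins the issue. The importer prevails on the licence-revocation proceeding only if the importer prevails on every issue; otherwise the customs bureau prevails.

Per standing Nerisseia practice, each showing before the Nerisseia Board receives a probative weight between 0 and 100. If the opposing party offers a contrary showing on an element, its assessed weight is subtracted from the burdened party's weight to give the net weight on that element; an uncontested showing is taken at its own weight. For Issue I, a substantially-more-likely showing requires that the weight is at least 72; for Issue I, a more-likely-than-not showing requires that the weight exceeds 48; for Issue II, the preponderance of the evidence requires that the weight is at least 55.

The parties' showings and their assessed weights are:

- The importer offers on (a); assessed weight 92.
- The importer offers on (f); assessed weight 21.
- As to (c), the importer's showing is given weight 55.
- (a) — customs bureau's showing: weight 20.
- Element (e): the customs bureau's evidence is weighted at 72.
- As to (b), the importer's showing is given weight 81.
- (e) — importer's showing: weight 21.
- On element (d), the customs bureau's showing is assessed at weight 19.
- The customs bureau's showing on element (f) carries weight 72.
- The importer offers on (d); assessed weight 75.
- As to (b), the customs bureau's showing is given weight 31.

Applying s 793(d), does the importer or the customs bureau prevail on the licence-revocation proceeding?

importer

— Issue I —
At Stage I.1 the importer must meet a substantially-more-likely showing (weight is at least 72): on (a) the weight is 92 less the opposing 20 gives net 72, which does reach 72, so (a) meets the standard.
  Stage I.1 carried; the burden remains with the importer.
At Stage I.2 the importer must meet a more-likely-than-not showing (weight exceeds 48): on (b) the weight is 81 less the opposing 31 gives net 50, > 48, so (b) meets the standard.
  The importer carries the last stage.
Every stage carried; the importer prevails on this issue.
— Issue II —
Stage II.1 — burden on importer; standard: the preponderance of the evidence (weight is at least 55).
    (c): 55 ≥ 55 [met]
    (d): 75 − 19 = 56 ≥ 55 [met]
  Stage II.1 carried; the burden shifts to the customs bureau.
Stage II.2 — burden on customs bureau; standard: the preponderance of the evidence (weight is at least 55).
    (e): 72 − 21 = 51 < 55 [not met]
    (f): 72 − 21 = 51 < 55 [not met]
  Stage II.2 not carried; the customs bureau fails its burden.
The analysis ends at Stage II.2; the importer prevails on this issue.
Per-issue: Issue I → importer; Issue II → importer. The importer must prevail on every issue; overall, the importer prevails.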